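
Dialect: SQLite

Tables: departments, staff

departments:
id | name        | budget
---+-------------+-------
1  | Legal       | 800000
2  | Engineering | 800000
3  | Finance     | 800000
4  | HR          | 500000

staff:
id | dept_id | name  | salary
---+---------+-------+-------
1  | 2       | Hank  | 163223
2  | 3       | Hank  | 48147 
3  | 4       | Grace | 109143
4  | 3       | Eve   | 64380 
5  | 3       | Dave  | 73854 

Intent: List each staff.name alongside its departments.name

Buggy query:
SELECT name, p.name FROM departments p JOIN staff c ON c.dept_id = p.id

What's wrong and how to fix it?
Bug: 'name' exists in both joined tables, so the database can't tell which one is meant

Fix: Qualify the column with its table alias (c.name)

Corrected query:
SELECT c.name, p.name FROM departments p JOIN staff c ON c.dept_id = p.id

Result:
name  | name       
------+------------
Hank  | Engineering
Hank  | Finance    
Grace | HR         
Eve   | Finance    
Dave  | Finance    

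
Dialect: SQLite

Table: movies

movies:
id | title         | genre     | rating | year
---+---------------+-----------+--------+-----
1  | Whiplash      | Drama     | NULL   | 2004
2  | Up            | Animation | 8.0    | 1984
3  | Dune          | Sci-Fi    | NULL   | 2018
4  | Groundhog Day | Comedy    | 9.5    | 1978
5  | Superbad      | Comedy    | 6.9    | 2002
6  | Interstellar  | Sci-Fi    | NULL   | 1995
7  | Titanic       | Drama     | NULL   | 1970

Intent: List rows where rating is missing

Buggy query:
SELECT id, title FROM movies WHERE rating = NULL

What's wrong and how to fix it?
Bug: Comparing to NULL with '=' never matches; NULL = NULL is unknown, not true

Fix: Replace '= NULL' with 'IS NULL'

Corrected query:
SELECT id, title FROM movies WHERE rating IS NULL

Result:
id | title       
---+-------------
1  | Whiplash    
3  | Dune        
6  | Interstellar
7  | Titanic     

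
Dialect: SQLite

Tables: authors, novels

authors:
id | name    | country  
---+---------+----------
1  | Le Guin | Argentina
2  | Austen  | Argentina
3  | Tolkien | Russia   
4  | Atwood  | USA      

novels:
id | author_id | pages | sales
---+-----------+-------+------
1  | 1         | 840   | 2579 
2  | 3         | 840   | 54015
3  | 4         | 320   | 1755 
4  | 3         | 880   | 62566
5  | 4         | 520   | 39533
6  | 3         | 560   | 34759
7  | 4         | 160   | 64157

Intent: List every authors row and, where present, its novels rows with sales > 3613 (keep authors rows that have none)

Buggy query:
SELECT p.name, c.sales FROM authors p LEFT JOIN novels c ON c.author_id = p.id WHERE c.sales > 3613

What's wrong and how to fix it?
Bug: A WHERE condition on the right-hand table after LEFT JOIN drops unmatched parents

Fix: Put 'c.sales > 3613' in the JOIN's ON clause instead of WHERE

Corrected query:
SELECT p.name, c.sales FROM authors p LEFT JOIN novels c ON c.author_id = p.id AND c.sales > 3613

Result:
name    | sales
--------+------
Le Guin | NULL 
Austen  | NULL 
Tolkien | 34759
Tolkien | 54015
Tolkien | 62566
Atwood  | 39533
Atwood  | 64157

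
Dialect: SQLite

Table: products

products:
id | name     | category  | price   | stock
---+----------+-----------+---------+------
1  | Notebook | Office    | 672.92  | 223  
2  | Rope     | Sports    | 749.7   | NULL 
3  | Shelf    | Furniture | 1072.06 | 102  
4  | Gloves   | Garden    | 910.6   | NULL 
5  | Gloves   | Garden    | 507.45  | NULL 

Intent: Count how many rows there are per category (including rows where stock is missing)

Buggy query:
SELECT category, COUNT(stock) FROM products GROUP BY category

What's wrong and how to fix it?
Bug: COUNT(stock) skips NULLs, so groups with missing stock are undercounted

Fix: Replace COUNT(stock) with COUNT(*)

Corrected query:
SELECT category, COUNT(*) FROM products GROUP BY category

Result:
category  | COUNT(*)
----------+---------
Furniture | 1       
Garden    | 2       
Office    | 1       
Sports    | 1       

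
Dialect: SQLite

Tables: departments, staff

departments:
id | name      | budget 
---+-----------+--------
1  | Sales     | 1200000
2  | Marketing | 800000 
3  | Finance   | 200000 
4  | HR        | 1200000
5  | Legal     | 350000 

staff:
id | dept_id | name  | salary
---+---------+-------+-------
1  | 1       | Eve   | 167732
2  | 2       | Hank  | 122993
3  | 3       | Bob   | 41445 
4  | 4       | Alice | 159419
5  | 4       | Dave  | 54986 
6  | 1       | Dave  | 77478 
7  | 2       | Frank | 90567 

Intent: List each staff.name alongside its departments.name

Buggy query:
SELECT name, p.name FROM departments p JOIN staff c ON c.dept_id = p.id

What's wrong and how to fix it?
Bug: 'name' exists in both joined tables, so the database can't tell which one is meant

Fix: Prefix ambiguous columns with the table alias

Corrected query:
SELECT c.name, p.name FROM departments p JOIN staff c ON c.dept_id = p.id

Result:
name  | name     
------+----------
Eve   | Sales    
Hank  | Marketing
Bob   | Finance  
Alice | HR       
Dave  | HR       
Dave  | Sales    
Frank | Marketing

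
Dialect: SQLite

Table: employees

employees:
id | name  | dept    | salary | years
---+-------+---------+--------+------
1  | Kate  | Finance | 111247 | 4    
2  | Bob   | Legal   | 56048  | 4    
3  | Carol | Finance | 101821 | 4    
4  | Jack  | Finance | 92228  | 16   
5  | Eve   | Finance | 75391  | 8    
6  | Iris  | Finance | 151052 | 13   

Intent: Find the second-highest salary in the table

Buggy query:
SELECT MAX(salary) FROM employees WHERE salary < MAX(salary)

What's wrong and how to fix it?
Bug: The inner MAX is an aggregate inside WHERE, which is not allowed

Fix: Compute the overall MAX in a subquery, then take MAX of rows below it

Corrected query:
SELECT MAX(salary) FROM employees WHERE salary < (SELECT MAX(salary) FROM employees)

Result:
MAX(salary)
-----------
111247     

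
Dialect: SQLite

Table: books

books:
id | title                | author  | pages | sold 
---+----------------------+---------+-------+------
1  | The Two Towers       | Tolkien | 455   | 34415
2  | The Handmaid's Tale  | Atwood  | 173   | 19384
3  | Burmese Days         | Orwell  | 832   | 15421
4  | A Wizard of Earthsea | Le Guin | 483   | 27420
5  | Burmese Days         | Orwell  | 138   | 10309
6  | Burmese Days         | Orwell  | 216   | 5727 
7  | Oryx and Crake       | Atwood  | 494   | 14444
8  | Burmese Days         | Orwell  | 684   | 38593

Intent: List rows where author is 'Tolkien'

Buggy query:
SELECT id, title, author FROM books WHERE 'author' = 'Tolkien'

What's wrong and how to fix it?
Bug: 'author' in single quotes is a string literal, not the column; the comparison is literal-vs-literal and never true

Fix: Remove the quotes around the column name (or use double quotes for an identifier)

Corrected query:
SELECT id, title, author FROM books WHERE author = 'Tolkien'

Result:
id | title          | author 
---+----------------+--------
1  | The Two Towers | Tolkien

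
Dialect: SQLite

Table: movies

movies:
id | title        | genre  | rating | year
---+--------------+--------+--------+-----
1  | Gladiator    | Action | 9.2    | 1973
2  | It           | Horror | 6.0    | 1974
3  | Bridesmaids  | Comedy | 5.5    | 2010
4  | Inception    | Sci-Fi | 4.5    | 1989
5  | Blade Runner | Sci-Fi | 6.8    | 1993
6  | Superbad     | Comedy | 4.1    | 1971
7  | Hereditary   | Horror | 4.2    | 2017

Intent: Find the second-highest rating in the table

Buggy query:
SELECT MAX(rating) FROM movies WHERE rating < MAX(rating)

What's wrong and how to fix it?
Bug: MAX(rating) on the right of the comparison is an aggregate-in-WHERE error

Fix: Put the inner MAX in a scalar subquery

Corrected query:
SELECT MAX(rating) FROM movies WHERE rating < (SELECT MAX(rating) FROM movies)

Result:
MAX(rating)
-----------
6.8        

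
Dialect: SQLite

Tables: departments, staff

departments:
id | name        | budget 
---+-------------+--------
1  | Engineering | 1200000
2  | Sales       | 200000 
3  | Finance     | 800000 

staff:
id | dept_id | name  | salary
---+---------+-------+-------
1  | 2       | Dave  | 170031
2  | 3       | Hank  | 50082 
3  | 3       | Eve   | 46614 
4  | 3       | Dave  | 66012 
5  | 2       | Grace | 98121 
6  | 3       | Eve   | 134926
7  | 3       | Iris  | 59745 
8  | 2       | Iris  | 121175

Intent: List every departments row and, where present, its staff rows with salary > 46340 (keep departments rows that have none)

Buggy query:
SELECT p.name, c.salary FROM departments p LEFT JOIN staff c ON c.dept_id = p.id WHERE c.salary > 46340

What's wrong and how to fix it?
Bug: Filtering c.salary in WHERE discards the NULL rows produced by LEFT JOIN, turning it into an inner join

Fix: Put 'c.salary > 46340' in the JOIN's ON clause instead of WHERE

Corrected query:
SELECT p.name, c.salary FROM departments p LEFT JOIN staff c ON c.dept_id = p.id AND c.salary > 46340

Result:
name        | salary
------------+-------
Engineering | NULL  
Sales       | 98121 
Sales       | 121175
Sales       | 170031
Finance     | 46614 
Finance     | 50082 
Finance     | 59745 
Finance     | 66012 
Finance     | 134926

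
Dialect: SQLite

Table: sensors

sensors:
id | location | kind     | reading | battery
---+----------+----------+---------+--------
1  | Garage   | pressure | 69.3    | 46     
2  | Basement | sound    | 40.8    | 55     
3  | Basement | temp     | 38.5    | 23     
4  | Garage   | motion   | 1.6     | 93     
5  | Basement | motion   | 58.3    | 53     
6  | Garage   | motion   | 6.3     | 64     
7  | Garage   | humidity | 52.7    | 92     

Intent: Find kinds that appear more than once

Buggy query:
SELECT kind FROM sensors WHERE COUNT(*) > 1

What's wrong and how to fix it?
Bug: WHERE can't reference COUNT(*); aggregates are computed after WHERE

Fix: Group first, then use HAVING for the count condition

Corrected query:
SELECT kind FROM sensors GROUP BY kind HAVING COUNT(*) > 1

Result:
kind  
------
motion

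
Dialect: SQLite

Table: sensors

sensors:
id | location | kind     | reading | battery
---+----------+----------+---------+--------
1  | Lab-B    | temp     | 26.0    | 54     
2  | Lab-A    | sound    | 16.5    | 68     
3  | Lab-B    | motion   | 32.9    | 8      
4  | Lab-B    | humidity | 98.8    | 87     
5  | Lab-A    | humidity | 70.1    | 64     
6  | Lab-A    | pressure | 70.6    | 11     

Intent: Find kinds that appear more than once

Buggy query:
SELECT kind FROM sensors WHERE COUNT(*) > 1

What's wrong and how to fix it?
Bug: COUNT(*) is an aggregate and cannot be used in WHERE

Fix: GROUP BY kind, then filter groups with HAVING COUNT(*) > 1

Corrected query:
SELECT kind FROM sensors GROUP BY kind HAVING COUNT(*) > 1

Result:
kind    
--------
humidity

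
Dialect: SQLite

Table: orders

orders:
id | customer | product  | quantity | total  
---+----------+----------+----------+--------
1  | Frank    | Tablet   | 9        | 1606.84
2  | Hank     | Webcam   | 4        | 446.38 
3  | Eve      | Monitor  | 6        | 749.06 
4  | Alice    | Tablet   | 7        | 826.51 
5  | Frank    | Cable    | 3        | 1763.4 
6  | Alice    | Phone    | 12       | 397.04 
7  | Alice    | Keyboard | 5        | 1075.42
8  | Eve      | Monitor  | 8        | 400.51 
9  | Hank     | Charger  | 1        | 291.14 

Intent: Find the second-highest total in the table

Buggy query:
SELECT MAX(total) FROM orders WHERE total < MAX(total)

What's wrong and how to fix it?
Bug: MAX(total) on the right of the comparison is an aggregate-in-WHERE error

Fix: Put the inner MAX in a scalar subquery

Corrected query:
SELECT MAX(total) FROM orders WHERE total < (SELECT MAX(total) FROM orders)

Result:
MAX(total)
----------
1606.84   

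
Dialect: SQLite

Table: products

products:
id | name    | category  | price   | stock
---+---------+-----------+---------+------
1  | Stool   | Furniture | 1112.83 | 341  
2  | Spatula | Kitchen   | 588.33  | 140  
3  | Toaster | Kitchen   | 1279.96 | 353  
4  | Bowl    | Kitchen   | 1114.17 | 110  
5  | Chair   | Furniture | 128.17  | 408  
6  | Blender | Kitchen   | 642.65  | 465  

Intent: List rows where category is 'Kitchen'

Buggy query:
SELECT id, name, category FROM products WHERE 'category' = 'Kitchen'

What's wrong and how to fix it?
Bug: Single quotes denote string literals in SQL; the column name is being compared as a constant string

Fix: Reference the column as category without single quotes

Corrected query:
SELECT id, name, category FROM products WHERE category = 'Kitchen'

Result:
id | name    | category
---+---------+---------
2  | Spatula | Kitchen 
3  | Toaster | Kitchen 
4  | Bowl    | Kitchen 
6  | Blender | Kitchen 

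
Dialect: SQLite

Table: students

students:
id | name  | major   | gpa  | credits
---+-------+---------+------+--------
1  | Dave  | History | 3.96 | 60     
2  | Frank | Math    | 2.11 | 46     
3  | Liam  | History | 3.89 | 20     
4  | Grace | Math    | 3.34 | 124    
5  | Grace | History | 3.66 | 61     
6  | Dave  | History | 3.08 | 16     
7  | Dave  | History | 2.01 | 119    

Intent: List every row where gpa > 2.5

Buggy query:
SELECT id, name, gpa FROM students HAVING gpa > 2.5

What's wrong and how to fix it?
Bug: This is a non-aggregate query (no GROUP BY, no aggregates), so in SQLite the HAVING clause is invalid here; a row-level condition belongs in WHERE

Fix: Use WHERE for row-level filtering

Corrected query:
SELECT id, name, gpa FROM students WHERE gpa > 2.5

Result:
id | name  | gpa 
---+-------+-----
1  | Dave  | 3.96
3  | Liam  | 3.89
4  | Grace | 3.34
5  | Grace | 3.66
6  | Dave  | 3.08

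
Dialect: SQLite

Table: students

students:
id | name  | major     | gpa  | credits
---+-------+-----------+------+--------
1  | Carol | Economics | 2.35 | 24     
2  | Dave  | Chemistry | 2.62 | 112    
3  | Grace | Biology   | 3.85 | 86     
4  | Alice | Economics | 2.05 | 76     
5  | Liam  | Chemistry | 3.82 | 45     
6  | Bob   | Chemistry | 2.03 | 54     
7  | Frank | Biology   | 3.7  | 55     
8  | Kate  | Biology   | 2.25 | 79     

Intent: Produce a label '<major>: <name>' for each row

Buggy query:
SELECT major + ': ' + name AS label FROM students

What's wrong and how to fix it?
Bug: '+' is numeric addition; on text columns SQLite converts them to 0 instead of concatenating

Fix: Replace + with || to concatenate text

Corrected query:
SELECT major || ': ' || name AS label FROM students

Result:
label           
----------------
Economics: Carol
Chemistry: Dave 
Biology: Grace  
Economics: Alice
Chemistry: Liam 
Chemistry: Bob  
Biology: Frank  
Biology: Kate   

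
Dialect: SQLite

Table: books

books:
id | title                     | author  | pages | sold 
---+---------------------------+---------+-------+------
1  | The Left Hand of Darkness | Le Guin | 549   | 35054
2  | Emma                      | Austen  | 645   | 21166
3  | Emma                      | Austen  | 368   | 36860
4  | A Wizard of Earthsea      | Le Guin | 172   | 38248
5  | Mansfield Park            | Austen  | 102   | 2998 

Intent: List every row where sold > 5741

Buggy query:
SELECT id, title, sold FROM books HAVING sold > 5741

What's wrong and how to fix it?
Bug: HAVING filters the output of aggregation, but this query has no GROUP BY and no aggregate functions, so SQLite rejects it (HAVING clause on a non-aggregate query); the condition here is per row

Fix: Replace HAVING with WHERE since the condition applies to individual rows

Corrected query:
SELECT id, title, sold FROM books WHERE sold > 5741

Result:
id | title                     | sold 
---+---------------------------+------
1  | The Left Hand of Darkness | 35054
2  | Emma                      | 21166
3  | Emma                      | 36860
4  | A Wizard of Earthsea      | 38248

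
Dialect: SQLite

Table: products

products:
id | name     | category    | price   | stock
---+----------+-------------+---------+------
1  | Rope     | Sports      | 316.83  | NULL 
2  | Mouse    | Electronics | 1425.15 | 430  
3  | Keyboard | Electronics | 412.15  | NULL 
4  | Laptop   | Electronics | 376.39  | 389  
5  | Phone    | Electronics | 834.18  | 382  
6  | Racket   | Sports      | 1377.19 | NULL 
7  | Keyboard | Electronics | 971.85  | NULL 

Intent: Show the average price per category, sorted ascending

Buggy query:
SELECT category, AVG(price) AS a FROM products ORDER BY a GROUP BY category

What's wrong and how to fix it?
Bug: GROUP BY must precede ORDER BY

Fix: Reorder: SELECT … FROM … GROUP BY … ORDER BY …

Corrected query:
SELECT category, AVG(price) AS a FROM products GROUP BY category ORDER BY a

Result:
category    | a      
------------+--------
Electronics | 803.944
Sports      | 847.01 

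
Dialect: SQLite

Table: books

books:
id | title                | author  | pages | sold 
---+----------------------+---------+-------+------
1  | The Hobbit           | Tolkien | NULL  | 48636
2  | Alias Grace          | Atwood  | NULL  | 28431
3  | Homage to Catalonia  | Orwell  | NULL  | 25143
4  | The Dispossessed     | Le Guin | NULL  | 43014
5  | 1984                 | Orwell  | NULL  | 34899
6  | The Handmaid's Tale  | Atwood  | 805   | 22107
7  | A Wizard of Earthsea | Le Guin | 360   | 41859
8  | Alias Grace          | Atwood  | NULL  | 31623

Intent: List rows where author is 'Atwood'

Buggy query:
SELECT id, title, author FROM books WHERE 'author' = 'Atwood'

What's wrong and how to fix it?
Bug: 'author' in single quotes is a string literal, not the column; the comparison is literal-vs-literal and never true

Fix: Reference the column as author without single quotes

Corrected query:
SELECT id, title, author FROM books WHERE author = 'Atwood'

Result:
id | title               | author
---+---------------------+-------
2  | Alias Grace         | Atwood
6  | The Handmaid's Tale | Atwood
8  | Alias Grace         | Atwood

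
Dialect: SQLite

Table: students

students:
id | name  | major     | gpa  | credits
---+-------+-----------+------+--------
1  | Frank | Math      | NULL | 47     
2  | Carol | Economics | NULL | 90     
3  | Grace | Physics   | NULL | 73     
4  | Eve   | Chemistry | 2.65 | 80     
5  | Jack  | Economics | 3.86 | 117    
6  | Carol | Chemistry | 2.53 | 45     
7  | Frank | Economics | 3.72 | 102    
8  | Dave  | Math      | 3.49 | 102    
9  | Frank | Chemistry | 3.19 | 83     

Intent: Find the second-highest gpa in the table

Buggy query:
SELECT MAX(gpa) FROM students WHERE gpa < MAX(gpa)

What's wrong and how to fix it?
Bug: MAX(gpa) on the right of the comparison is an aggregate-in-WHERE error

Fix: Put the inner MAX in a scalar subquery

Corrected query:
SELECT MAX(gpa) FROM students WHERE gpa < (SELECT MAX(gpa) FROM students)

Result:
MAX(gpa)
--------
3.72    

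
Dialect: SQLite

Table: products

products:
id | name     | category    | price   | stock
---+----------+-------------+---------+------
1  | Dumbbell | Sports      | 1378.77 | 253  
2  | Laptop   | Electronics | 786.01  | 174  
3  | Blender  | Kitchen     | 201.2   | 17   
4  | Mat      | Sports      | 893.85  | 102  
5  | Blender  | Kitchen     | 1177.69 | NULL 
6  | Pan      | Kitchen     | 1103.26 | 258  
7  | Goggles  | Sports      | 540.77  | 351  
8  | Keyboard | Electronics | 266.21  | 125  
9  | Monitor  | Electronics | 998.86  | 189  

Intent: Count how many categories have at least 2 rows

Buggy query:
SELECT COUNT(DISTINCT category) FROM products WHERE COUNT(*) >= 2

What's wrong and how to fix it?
Bug: WHERE filters individual rows, not groups, so a group-level COUNT is invalid there

Fix: Group first with HAVING COUNT(*) >= 2, then COUNT the resulting groups

Corrected query:
SELECT COUNT(*) FROM (SELECT category FROM products GROUP BY category HAVING COUNT(*) >= 2)

Result:
COUNT(*)
--------
3       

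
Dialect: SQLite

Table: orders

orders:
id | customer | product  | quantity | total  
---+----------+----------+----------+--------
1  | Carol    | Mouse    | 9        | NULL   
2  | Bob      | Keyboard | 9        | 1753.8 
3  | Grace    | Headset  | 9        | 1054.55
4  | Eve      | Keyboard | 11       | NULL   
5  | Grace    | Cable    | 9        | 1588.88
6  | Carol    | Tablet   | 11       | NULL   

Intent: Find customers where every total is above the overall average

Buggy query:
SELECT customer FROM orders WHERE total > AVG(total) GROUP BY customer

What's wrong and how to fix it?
Bug: WHERE evaluates per row before aggregation, so AVG() is unavailable

Fix: Use a subquery for AVG and a HAVING MIN(...) filter so the condition holds for every row in the group

Corrected query:
SELECT customer FROM orders GROUP BY customer HAVING MIN(total) > (SELECT AVG(total) FROM orders)

Result:
customer
--------
Bob     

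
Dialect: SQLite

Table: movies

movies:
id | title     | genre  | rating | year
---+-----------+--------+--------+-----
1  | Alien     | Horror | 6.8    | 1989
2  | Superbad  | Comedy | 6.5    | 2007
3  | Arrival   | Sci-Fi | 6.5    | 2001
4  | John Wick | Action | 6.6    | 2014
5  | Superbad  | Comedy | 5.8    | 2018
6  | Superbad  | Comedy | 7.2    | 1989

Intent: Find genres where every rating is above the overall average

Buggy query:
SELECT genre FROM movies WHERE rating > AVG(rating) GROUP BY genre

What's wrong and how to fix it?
Bug: WHERE evaluates per row before aggregation, so AVG() is unavailable

Fix: Use a subquery for AVG and a HAVING MIN(...) filter so the condition holds for every row in the group

Corrected query:
SELECT genre FROM movies GROUP BY genre HAVING MIN(rating) > (SELECT AVG(rating) FROM movies)

Result:
genre 
------
Action
Horror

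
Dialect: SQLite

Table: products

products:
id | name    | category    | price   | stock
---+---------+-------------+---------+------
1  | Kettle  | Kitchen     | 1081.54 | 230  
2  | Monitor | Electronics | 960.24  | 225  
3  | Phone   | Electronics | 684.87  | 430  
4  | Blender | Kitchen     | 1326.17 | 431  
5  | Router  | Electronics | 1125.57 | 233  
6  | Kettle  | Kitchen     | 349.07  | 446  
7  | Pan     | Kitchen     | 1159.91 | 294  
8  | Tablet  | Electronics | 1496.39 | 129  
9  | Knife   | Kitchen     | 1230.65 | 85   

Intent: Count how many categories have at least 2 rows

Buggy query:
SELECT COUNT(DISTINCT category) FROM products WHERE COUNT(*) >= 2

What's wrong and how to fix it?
Bug: WHERE filters individual rows, not groups, so a group-level COUNT is invalid there

Fix: Use a subquery that GROUPs and filters with HAVING, then count its rows

Corrected query:
SELECT COUNT(*) FROM (SELECT category FROM products GROUP BY category HAVING COUNT(*) >= 2)

Result:
COUNT(*)
--------
2       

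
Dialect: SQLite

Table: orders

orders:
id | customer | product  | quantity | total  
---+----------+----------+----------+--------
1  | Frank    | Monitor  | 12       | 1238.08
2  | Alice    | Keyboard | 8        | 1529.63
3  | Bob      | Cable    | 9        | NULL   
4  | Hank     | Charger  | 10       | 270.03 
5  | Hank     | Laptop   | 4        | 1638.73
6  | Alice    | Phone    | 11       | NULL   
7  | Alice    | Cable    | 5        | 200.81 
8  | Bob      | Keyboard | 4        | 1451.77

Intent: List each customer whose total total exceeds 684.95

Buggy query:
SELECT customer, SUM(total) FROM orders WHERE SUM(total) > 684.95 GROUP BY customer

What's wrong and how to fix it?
Bug: SUM(total) is an aggregate, but WHERE filters rows before aggregation

Fix: Move the aggregate condition to a HAVING clause

Corrected query:
SELECT customer, SUM(total) FROM orders GROUP BY customer HAVING SUM(total) > 684.95

Result:
customer | SUM(total)
---------+-----------
Alice    | 1730.44   
Bob      | 1451.77   
Frank    | 1238.08   
Hank     | 1908.76   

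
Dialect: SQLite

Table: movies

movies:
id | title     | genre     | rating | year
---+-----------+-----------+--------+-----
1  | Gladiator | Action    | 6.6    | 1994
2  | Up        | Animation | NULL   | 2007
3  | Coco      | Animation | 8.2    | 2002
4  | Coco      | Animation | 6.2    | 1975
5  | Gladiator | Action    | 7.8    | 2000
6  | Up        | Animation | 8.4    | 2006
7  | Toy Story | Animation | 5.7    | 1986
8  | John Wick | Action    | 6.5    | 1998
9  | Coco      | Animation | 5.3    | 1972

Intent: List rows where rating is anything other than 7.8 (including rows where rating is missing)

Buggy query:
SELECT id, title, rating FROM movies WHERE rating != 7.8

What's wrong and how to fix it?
Bug: Inequality against NULL is unknown, not true; rows with NULL are dropped

Fix: Handle NULL separately with IS NULL alongside the inequality

Corrected query:
SELECT id, title, rating FROM movies WHERE rating != 7.8 OR rating IS NULL

Result:
id | title     | rating
---+-----------+-------
1  | Gladiator | 6.6   
2  | Up        | NULL  
3  | Coco      | 8.2   
4  | Coco      | 6.2   
6  | Up        | 8.4   
7  | Toy Story | 5.7   
8  | John Wick | 6.5   
9  | Coco      | 5.3   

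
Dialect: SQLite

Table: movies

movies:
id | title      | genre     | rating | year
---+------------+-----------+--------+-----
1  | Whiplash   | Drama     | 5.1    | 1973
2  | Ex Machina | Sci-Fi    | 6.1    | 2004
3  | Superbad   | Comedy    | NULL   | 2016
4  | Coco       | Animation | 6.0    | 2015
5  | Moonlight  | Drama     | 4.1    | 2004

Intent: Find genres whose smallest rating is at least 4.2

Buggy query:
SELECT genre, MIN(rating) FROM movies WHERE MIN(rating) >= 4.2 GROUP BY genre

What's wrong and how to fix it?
Bug: Aggregates like MIN are computed per group after WHERE runs

Fix: Use HAVING for the per-group MIN condition

Corrected query:
SELECT genre, MIN(rating) FROM movies GROUP BY genre HAVING MIN(rating) >= 4.2

Result:
genre     | MIN(rating)
----------+------------
Animation | 6          
Sci-Fi    | 6.1        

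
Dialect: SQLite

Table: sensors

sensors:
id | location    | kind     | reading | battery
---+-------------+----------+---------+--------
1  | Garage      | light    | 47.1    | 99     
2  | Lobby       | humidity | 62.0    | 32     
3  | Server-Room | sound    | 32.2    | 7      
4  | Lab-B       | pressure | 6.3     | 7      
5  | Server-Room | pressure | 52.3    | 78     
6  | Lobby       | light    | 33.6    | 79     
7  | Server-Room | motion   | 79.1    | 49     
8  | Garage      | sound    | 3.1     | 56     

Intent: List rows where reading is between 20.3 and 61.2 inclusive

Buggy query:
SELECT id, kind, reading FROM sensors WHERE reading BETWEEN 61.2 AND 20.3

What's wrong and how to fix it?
Bug: The bounds are reversed; BETWEEN a AND b requires a <= b to match anything

Fix: Write BETWEEN 20.3 AND 61.2

Corrected query:
SELECT id, kind, reading FROM sensors WHERE reading BETWEEN 20.3 AND 61.2

Result:
id | kind     | reading
---+----------+--------
1  | light    | 47.1   
3  | sound    | 32.2   
5  | pressure | 52.3   
6  | light    | 33.6   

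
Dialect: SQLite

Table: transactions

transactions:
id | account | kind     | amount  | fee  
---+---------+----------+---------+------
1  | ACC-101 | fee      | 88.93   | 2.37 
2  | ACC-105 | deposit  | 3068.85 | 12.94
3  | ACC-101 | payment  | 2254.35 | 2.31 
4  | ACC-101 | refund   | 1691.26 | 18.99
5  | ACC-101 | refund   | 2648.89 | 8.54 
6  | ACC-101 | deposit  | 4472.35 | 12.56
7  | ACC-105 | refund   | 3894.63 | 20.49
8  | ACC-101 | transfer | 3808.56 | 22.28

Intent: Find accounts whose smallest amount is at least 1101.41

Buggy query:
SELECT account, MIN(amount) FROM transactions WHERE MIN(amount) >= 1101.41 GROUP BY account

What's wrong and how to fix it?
Bug: Aggregates like MIN are computed per group after WHERE runs

Fix: Replace WHERE with HAVING after the GROUP BY

Corrected query:
SELECT account, MIN(amount) FROM transactions GROUP BY account HAVING MIN(amount) >= 1101.41

Result:
account | MIN(amount)
--------+------------
ACC-105 | 3068.85    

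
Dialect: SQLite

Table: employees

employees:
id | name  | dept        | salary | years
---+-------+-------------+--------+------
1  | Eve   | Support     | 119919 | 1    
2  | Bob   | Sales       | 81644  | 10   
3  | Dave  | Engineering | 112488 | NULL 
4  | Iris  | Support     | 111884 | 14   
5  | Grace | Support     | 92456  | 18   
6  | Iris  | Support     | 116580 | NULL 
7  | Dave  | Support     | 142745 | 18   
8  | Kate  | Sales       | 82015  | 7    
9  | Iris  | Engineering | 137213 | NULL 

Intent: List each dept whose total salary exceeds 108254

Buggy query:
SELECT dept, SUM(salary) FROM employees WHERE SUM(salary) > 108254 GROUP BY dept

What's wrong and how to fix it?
Bug: Aggregate functions cannot appear in a WHERE clause

Fix: Use HAVING (which filters groups after aggregation) instead of WHERE

Corrected query:
SELECT dept, SUM(salary) FROM employees GROUP BY dept HAVING SUM(salary) > 108254

Result:
dept        | SUM(salary)
------------+------------
Engineering | 249701     
Sales       | 163659     
Support     | 583584     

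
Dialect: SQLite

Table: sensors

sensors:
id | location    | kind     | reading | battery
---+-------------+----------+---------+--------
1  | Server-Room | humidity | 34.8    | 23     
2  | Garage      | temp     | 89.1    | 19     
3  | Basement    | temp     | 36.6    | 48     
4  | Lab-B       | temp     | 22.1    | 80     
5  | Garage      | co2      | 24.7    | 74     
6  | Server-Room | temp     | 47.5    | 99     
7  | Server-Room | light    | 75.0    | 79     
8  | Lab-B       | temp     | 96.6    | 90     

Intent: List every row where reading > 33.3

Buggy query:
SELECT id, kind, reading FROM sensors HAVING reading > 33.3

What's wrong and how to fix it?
Bug: HAVING filters the output of aggregation, but this query has no GROUP BY and no aggregate functions, so SQLite rejects it (HAVING clause on a non-aggregate query); the condition here is per row

Fix: Replace HAVING with WHERE since the condition applies to individual rows

Corrected query:
SELECT id, kind, reading FROM sensors WHERE reading > 33.3

Result:
id | kind     | reading
---+----------+--------
1  | humidity | 34.8   
2  | temp     | 89.1   
3  | temp     | 36.6   
6  | temp     | 47.5   
7  | light    | 75     
8  | temp     | 96.6   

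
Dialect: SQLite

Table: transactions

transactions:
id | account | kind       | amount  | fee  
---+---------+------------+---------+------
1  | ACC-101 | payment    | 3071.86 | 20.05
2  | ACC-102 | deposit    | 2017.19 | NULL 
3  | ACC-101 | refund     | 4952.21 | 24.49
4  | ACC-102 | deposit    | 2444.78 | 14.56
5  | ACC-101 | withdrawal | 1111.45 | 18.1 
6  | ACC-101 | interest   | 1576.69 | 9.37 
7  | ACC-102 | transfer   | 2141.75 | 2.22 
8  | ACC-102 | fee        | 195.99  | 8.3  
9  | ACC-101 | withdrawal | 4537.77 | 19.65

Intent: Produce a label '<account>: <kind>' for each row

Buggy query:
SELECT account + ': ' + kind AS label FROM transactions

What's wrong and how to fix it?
Bug: SQLite uses || for string concatenation; + coerces text to numbers (yielding 0)

Fix: Use the || operator for string concatenation

Corrected query:
SELECT account || ': ' || kind AS label FROM transactions

Result:
label              
-------------------
ACC-101: payment   
ACC-102: deposit   
ACC-101: refund    
ACC-102: deposit   
ACC-101: withdrawal
ACC-101: interest  
ACC-102: transfer  
ACC-102: fee       
ACC-101: withdrawal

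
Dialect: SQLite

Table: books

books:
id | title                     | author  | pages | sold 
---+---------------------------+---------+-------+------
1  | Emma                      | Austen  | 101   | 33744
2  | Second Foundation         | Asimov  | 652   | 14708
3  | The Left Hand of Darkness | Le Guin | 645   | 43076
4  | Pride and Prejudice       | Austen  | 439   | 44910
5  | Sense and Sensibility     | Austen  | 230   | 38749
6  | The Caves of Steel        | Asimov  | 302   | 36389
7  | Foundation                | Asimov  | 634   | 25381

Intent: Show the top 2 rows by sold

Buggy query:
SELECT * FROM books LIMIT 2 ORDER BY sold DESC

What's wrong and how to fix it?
Bug: ORDER BY cannot follow LIMIT; LIMIT is the final clause

Fix: Sort with ORDER BY, then apply LIMIT

Corrected query:
SELECT * FROM books ORDER BY sold DESC LIMIT 2

Result:
id | title                     | author  | pages | sold 
---+---------------------------+---------+-------+------
4  | Pride and Prejudice       | Austen  | 439   | 44910
3  | The Left Hand of Darkness | Le Guin | 645   | 43076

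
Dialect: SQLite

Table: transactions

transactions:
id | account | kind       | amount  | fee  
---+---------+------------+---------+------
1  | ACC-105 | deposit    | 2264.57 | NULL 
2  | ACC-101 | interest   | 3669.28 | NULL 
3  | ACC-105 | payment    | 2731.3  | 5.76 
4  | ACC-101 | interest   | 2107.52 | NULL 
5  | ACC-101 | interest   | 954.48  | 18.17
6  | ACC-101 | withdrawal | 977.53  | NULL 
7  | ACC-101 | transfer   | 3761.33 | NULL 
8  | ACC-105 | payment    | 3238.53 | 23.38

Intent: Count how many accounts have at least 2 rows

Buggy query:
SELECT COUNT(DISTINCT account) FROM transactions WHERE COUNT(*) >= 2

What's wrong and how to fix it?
Bug: COUNT(*) cannot appear in WHERE; the per-group count doesn't exist yet

Fix: Use a subquery that GROUPs and filters with HAVING, then count its rows

Corrected query:
SELECT COUNT(*) FROM (SELECT account FROM transactions GROUP BY account HAVING COUNT(*) >= 2)

Result:
COUNT(*)
--------
2       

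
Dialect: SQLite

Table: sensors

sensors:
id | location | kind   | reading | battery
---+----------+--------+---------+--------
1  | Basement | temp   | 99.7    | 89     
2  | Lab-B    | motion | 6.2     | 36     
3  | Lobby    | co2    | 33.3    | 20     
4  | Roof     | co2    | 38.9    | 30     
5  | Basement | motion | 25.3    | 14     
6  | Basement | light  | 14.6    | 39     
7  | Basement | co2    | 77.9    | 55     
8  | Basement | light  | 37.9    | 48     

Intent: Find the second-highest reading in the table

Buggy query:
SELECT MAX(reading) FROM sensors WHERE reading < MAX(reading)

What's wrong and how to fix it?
Bug: MAX(reading) on the right of the comparison is an aggregate-in-WHERE error

Fix: Compute the overall MAX in a subquery, then take MAX of rows below it

Corrected query:
SELECT MAX(reading) FROM sensors WHERE reading < (SELECT MAX(reading) FROM sensors)

Result:
MAX(reading)
------------
77.9        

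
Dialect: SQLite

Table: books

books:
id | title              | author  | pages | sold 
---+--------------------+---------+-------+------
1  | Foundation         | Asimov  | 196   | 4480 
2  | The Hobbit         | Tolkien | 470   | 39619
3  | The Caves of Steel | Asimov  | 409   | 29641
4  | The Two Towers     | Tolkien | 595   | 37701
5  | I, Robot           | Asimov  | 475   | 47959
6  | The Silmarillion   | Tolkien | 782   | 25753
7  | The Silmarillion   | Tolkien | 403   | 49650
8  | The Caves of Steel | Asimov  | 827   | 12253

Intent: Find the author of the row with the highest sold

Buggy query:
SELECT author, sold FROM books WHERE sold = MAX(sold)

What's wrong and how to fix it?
Bug: MAX(sold) is an aggregate and cannot be used directly in WHERE

Fix: Wrap MAX in a scalar subquery so WHERE compares against a single value

Corrected query:
SELECT author, sold FROM books WHERE sold = (SELECT MAX(sold) FROM books)

Result:
author  | sold 
--------+------
Tolkien | 49650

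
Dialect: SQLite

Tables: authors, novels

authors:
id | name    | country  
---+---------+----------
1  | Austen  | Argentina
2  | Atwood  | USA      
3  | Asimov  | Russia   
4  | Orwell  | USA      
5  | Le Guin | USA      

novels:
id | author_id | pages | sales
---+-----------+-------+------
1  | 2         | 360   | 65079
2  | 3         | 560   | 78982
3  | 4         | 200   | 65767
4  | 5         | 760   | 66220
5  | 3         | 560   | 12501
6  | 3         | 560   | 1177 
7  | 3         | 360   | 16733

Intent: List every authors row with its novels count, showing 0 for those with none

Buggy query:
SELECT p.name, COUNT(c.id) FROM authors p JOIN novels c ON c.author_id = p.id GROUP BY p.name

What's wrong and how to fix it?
Bug: An inner join excludes parents with zero children

Fix: Switch to LEFT JOIN to retain unmatched parent rows

Corrected query:
SELECT p.name, COUNT(c.id) FROM authors p LEFT JOIN novels c ON c.author_id = p.id GROUP BY p.name

Result:
name    | COUNT(c.id)
--------+------------
Asimov  | 4          
Atwood  | 1          
Austen  | 0          
Le Guin | 1          
Orwell  | 1          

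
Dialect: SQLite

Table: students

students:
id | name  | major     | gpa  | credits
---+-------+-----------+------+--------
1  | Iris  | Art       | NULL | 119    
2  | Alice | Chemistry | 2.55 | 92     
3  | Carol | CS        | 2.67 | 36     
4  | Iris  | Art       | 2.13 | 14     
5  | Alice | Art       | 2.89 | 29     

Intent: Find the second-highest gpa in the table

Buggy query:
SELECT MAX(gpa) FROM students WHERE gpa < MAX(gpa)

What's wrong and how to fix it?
Bug: The inner MAX is an aggregate inside WHERE, which is not allowed

Fix: Compute the overall MAX in a subquery, then take MAX of rows below it

Corrected query:
SELECT MAX(gpa) FROM students WHERE gpa < (SELECT MAX(gpa) FROM students)

Result:
MAX(gpa)
--------
2.67    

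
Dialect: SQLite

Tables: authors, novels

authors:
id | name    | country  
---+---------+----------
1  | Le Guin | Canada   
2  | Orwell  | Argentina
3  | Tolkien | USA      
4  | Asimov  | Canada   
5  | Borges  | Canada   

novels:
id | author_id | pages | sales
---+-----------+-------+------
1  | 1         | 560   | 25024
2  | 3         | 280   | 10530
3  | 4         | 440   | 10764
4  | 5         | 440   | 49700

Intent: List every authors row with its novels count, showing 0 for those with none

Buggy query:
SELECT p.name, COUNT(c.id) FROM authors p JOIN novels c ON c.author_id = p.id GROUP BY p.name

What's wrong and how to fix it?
Bug: An inner join excludes parents with zero children

Fix: Switch to LEFT JOIN to retain unmatched parent rows

Corrected query:
SELECT p.name, COUNT(c.id) FROM authors p LEFT JOIN novels c ON c.author_id = p.id GROUP BY p.name

Result:
name    | COUNT(c.id)
--------+------------
Asimov  | 1          
Borges  | 1          
Le Guin | 1          
Orwell  | 0          
Tolkien | 1          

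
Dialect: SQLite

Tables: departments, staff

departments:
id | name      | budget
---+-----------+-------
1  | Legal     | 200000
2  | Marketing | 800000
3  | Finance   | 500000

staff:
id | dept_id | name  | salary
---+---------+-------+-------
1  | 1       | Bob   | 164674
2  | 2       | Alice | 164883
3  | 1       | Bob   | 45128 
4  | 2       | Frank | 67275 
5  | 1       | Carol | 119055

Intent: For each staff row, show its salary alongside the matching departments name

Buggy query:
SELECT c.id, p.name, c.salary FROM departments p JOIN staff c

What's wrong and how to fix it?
Bug: JOIN with no ON clause produces a cartesian product; every staff row pairs with every departments row

Fix: Add ON c.dept_id = p.id to the JOIN

Corrected query:
SELECT c.id, p.name, c.salary FROM departments p JOIN staff c ON c.dept_id = p.id

Result:
id | name      | salary
---+-----------+-------
1  | Legal     | 164674
2  | Marketing | 164883
3  | Legal     | 45128 
4  | Marketing | 67275 
5  | Legal     | 119055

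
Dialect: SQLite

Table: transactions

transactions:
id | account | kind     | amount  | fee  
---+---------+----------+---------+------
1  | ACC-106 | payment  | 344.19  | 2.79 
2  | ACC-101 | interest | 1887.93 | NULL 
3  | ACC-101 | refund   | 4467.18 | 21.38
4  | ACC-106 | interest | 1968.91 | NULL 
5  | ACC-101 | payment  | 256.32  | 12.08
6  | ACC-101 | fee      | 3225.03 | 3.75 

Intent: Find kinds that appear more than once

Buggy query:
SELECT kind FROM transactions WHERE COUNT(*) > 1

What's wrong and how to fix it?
Bug: WHERE can't reference COUNT(*); aggregates are computed after WHERE

Fix: Group first, then use HAVING for the count condition

Corrected query:
SELECT kind FROM transactions GROUP BY kind HAVING COUNT(*) > 1

Result:
kind    
--------
interest
payment 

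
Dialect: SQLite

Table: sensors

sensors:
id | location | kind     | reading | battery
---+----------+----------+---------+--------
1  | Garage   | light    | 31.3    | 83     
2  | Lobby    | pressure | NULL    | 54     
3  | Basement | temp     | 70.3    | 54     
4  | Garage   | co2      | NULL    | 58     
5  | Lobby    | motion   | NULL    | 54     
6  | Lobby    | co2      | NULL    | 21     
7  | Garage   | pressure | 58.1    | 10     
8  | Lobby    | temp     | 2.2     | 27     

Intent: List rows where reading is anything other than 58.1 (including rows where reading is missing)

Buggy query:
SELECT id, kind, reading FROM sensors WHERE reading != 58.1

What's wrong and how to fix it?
Bug: Inequality against NULL is unknown, not true; rows with NULL are dropped

Fix: Handle NULL separately with IS NULL alongside the inequality

Corrected query:
SELECT id, kind, reading FROM sensors WHERE reading != 58.1 OR reading IS NULL

Result:
id | kind     | reading
---+----------+--------
1  | light    | 31.3   
2  | pressure | NULL   
3  | temp     | 70.3   
4  | co2      | NULL   
5  | motion   | NULL   
6  | co2      | NULL   
8  | temp     | 2.2    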